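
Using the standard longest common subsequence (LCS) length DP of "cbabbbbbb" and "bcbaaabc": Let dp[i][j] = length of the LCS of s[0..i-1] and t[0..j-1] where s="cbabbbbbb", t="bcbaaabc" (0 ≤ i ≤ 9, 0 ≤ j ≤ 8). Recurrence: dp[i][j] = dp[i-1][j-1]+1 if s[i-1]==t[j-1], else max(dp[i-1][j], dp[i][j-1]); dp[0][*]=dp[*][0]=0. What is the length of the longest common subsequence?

   ''  b  c  b  a  a  a  b  c
''  0  0  0  0  0  0  0  0  0
 c  0  0  1  1  1  1  1  1  1
 b  0  1  1  2  2  2  2  2  2
 a  0  1  1  2  3  3  3  3  3
 b  0  1  1  2  3  3  3  4  4
 b  0  1  1  2  3  3  3  4  4
 b  0  1  1  2  3  3  3  4  4
 b  0  1  1  2  3  3  3  4  4
 b  0  1  1  2  3  3  3  4  4
 b  0  1  1  2  3  3  3  4  4

4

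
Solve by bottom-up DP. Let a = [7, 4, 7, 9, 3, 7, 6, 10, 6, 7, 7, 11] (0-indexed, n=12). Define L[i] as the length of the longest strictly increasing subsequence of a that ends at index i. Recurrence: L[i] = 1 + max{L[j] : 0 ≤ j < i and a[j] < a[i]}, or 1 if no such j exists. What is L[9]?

3

   i    0    1    2    3    4    5    6    7    8    9   10   11
a[i]    7    4    7    9    3    7    6   10    6    7    7   11
L[i]    1    1    2    3    1    2    2    4    2    3    3    5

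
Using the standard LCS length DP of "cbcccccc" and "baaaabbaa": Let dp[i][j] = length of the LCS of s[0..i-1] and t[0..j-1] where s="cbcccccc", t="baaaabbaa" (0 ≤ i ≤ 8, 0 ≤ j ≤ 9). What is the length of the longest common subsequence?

   ''  b  a  a  a  a  b  b  a  a
''  0  0  0  0  0  0  0  0  0  0
 c  0  0  0  0  0  0  0  0  0  0
 b  0  1  1  1  1  1  1  1  1  1
 c  0  1  1  1  1  1  1  1  1  1
 c  0  1  1  1  1  1  1  1  1  1
 c  0  1  1  1  1  1  1  1  1  1
 c  0  1  1  1  1  1  1  1  1  1
 c  0  1  1  1  1  1  1  1  1  1
 c  0  1  1  1  1  1  1  1  1  1

1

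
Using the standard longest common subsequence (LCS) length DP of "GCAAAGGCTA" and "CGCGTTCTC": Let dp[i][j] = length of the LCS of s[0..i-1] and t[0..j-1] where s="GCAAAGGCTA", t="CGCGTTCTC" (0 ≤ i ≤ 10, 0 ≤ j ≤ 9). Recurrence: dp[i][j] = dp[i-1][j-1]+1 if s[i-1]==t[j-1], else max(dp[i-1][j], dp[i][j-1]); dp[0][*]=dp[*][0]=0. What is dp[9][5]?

4

   ''  C  G  C  G  T  T  C  T  C
''  0  0  0  0  0  0  0  0  0  0
 G  0  0  1  1  1  1  1  1  1  1
 C  0  1  1  2  2  2  2  2  2  2
 A  0  1  1  2  2  2  2  2  2  2
 A  0  1  1  2  2  2  2  2  2  2
 A  0  1  1  2  2  2  2  2  2  2
 G  0  1  2  2  3  3  3  3  3  3
 G  0  1  2  2  3  3  3  3  3  3
 C  0  1  2  3  3  3  3  4  4  4
 T  0  1  2  3  3  4  4  4  5  5
 A  0  1  2  3  3  4  4  4  5  5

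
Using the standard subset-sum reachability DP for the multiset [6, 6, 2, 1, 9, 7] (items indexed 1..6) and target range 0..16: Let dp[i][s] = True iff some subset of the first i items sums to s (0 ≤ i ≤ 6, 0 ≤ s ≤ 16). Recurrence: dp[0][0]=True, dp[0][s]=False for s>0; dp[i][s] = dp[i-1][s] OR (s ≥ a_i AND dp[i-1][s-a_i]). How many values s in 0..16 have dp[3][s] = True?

i\s   0   1   2   3   4   5   6   7   8   9  10  11  12  13  14  15  16
  0   T   F   F   F   F   F   F   F   F   F   F   F   F   F   F   F   F
  1   T   F   F   F   F   F   T   F   F   F   F   F   F   F   F   F   F
  2   T   F   F   F   F   F   T   F   F   F   F   F   T   F   F   F   F
  3   T   F   T   F   F   F   T   F   T   F   F   F   T   F   T   F   F
  4   T   T   T   T   F   F   T   T   T   T   F   F   T   T   T   T   F
  5   T   T   T   T   F   F   T   T   T   T   T   T   T   T   T   T   T
  6   T   T   T   T   F   F   T   T   T   T   T   T   T   T   T   T   T

6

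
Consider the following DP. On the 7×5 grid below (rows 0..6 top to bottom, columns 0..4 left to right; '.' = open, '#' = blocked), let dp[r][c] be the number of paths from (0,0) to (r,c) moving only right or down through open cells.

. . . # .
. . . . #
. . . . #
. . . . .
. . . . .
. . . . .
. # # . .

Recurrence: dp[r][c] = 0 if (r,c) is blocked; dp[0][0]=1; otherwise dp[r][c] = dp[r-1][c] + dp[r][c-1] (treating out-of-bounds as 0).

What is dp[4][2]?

15

r\c   0   1   2   3   4
  0   1   1   1   0   0
  1   1   2   3   3   0
  2   1   3   6   9   0
  3   1   4  10  19  19
  4   1   5  15  34  53
  5   1   6  21  55 108
  6   1   0   0  55 163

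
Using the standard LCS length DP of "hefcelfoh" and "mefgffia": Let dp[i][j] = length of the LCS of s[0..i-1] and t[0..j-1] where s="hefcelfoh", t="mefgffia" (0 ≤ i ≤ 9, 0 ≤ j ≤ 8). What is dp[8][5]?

   ''  m  e  f  g  f  f  i  a
''  0  0  0  0  0  0  0  0  0
 h  0  0  0  0  0  0  0  0  0
 e  0  0  1  1  1  1  1  1  1
 f  0  0  1  2  2  2  2  2  2
 c  0  0  1  2  2  2  2  2  2
 e  0  0  1  2  2  2  2  2  2
 l  0  0  1  2  2  2  2  2  2
 f  0  0  1  2  2  3  3  3  3
 o  0  0  1  2  2  3  3  3  3
 h  0  0  1  2  2  3  3  3  3

3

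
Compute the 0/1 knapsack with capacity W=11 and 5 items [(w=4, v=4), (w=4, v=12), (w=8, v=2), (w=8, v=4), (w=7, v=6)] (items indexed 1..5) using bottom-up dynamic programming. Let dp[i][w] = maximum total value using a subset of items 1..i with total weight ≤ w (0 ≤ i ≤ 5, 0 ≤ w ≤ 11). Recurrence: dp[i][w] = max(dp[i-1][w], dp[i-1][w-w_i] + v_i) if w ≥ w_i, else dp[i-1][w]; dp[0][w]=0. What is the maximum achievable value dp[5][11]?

18

i\w   0   1   2   3   4   5   6   7   8   9  10  11
  0   0   0   0   0   0   0   0   0   0   0   0   0
  1   0   0   0   0   4   4   4   4   4   4   4   4
  2   0   0   0   0  12  12  12  12  16  16  16  16
  3   0   0   0   0  12  12  12  12  16  16  16  16
  4   0   0   0   0  12  12  12  12  16  16  16  16
  5   0   0   0   0  12  12  12  12  16  16  16  18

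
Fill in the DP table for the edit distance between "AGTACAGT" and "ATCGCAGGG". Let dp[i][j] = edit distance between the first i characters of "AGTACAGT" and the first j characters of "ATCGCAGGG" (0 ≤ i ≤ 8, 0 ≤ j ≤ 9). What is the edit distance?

   ''  A  T  C  G  C  A  G  G  G
''  0  1  2  3  4  5  6  7  8  9
 A  1  0  1  2  3  4  5  6  7  8
 G  2  1  1  2  2  3  4  5  6  7
 T  3  2  1  2  3  3  4  5  6  7
 A  4  3  2  2  3  4  3  4  5  6
 C  5  4  3  2  3  3  4  4  5  6
 A  6  5  4  3  3  4  3  4  5  6
 G  7  6  5  4  3  4  4  3  4  5
 T  8  7  6  5  4  4  5  4  4  5

5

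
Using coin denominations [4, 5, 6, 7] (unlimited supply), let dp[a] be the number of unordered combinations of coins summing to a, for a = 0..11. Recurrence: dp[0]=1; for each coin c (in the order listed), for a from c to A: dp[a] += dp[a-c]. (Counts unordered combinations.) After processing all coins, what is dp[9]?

1

after  coin     0     1     2     3     4     5     6     7     8     9    10    11
          4     1     0     0     0     1     0     0     0     1     0     0     0
          5     1     0     0     0     1     1     0     0     1     1     1     0
          6     1     0     0     0     1     1     1     0     1     1     2     1
          7     1     0     0     0     1     1     1     1     1     1     2     2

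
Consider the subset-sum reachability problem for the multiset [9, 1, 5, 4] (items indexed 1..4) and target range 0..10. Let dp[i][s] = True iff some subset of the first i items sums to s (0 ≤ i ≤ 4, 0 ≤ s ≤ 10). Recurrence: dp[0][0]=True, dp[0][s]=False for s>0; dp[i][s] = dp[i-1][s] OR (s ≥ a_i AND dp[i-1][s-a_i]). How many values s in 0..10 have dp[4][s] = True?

7

i\s   0   1   2   3   4   5   6   7   8   9  10
  0   T   F   F   F   F   F   F   F   F   F   F
  1   T   F   F   F   F   F   F   F   F   T   F
  2   T   T   F   F   F   F   F   F   F   T   T
  3   T   T   F   F   F   T   T   F   F   T   T
  4   T   T   F   F   T   T   T   F   F   T   T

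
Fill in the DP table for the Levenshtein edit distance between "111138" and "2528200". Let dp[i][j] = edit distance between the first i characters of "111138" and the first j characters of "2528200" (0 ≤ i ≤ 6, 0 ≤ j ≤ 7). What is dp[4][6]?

   ''  2  5  2  8  2  0  0
''  0  1  2  3  4  5  6  7
 1  1  1  2  3  4  5  6  7
 1  2  2  2  3  4  5  6  7
 1  3  3  3  3  4  5  6  7
 1  4  4  4  4  4  5  6  7
 3  5  5  5  5  5  5  6  7
 8  6  6  6  6  5  6  6  7

6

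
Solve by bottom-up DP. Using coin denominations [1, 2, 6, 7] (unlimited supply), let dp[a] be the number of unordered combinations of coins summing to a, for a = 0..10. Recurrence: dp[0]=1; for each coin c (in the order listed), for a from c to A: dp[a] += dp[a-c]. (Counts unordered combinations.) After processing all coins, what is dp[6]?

5

after  coin     0     1     2     3     4     5     6     7     8     9    10
          1     1     1     1     1     1     1     1     1     1     1     1
          2     1     1     2     2     3     3     4     4     5     5     6
          6     1     1     2     2     3     3     5     5     7     7     9
          7     1     1     2     2     3     3     5     6     8     9    11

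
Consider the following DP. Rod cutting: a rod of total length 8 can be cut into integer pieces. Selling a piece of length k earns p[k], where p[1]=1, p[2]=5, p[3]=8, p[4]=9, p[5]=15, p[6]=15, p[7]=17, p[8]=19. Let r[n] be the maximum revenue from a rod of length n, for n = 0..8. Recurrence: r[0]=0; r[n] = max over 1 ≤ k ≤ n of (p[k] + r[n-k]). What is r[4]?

   n    0    1    2    3    4    5    6    7    8
r[n]    0    1    5    8   10   15   16   20   23

10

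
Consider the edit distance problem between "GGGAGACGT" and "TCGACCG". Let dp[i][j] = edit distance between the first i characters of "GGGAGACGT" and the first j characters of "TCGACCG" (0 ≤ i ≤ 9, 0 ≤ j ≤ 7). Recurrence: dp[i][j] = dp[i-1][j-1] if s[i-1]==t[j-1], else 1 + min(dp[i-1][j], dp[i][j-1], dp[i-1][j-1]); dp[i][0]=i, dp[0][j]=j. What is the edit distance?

5

   ''  T  C  G  A  C  C  G
''  0  1  2  3  4  5  6  7
 G  1  1  2  2  3  4  5  6
 G  2  2  2  2  3  4  5  5
 G  3  3  3  2  3  4  5  5
 A  4  4  4  3  2  3  4  5
 G  5  5  5  4  3  3  4  4
 A  6  6  6  5  4  4  4  5
 C  7  7  6  6  5  4  4  5
 G  8  8  7  6  6  5  5  4
 T  9  8  8  7  7  6  6  5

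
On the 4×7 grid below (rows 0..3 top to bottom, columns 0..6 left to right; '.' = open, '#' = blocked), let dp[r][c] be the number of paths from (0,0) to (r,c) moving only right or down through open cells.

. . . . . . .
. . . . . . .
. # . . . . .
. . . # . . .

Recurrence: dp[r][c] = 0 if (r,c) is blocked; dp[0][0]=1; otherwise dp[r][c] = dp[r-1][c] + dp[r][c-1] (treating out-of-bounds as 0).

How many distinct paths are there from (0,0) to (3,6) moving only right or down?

55

r\c   0   1   2   3   4   5   6
  0   1   1   1   1   1   1   1
  1   1   2   3   4   5   6   7
  2   1   0   3   7  12  18  25
  3   1   1   4   0  12  30  55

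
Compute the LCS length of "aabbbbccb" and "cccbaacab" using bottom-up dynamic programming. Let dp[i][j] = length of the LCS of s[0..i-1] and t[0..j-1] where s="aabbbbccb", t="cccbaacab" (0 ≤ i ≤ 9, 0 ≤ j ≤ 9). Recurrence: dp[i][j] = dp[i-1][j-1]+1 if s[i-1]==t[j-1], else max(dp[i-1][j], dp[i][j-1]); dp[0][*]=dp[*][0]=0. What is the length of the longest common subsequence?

   ''  c  c  c  b  a  a  c  a  b
''  0  0  0  0  0  0  0  0  0  0
 a  0  0  0  0  0  1  1  1  1  1
 a  0  0  0  0  0  1  2  2  2  2
 b  0  0  0  0  1  1  2  2  2  3
 b  0  0  0  0  1  1  2  2  2  3
 b  0  0  0  0  1  1  2  2  2  3
 b  0  0  0  0  1  1  2  2  2  3
 c  0  1  1  1  1  1  2  3  3  3
 c  0  1  2  2  2  2  2  3  3  3
 b  0  1  2  2  3  3  3  3  3  4

4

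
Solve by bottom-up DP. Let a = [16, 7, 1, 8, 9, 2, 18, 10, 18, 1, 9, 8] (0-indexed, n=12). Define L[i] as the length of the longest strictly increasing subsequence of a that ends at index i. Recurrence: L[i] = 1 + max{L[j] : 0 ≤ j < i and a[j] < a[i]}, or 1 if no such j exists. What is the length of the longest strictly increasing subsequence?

   i    0    1    2    3    4    5    6    7    8    9   10   11
a[i]   16    7    1    8    9    2   18   10   18    1    9    8
L[i]    1    1    1    2    3    2    4    4    5    1    3    3

5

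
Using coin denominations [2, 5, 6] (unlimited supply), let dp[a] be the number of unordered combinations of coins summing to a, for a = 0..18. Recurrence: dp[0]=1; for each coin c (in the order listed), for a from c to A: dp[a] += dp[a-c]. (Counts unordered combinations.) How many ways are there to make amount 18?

6

after  coin     0     1     2     3     4     5     6     7     8     9    10    11    12    13    14    15    16    17    18
          2     1     0     1     0     1     0     1     0     1     0     1     0     1     0     1     0     1     0     1
          5     1     0     1     0     1     1     1     1     1     1     2     1     2     1     2     2     2     2     2
          6     1     0     1     0     1     1     2     1     2     1     3     2     4     2     4     3     5     4     6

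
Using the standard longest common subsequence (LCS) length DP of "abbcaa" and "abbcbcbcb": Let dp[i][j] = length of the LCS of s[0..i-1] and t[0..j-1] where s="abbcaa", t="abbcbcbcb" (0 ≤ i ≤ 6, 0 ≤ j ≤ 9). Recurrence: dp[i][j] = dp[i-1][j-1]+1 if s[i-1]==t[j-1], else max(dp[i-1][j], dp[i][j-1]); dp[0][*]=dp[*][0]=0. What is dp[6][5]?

4

   ''  a  b  b  c  b  c  b  c  b
''  0  0  0  0  0  0  0  0  0  0
 a  0  1  1  1  1  1  1  1  1  1
 b  0  1  2  2  2  2  2  2  2  2
 b  0  1  2  3  3  3  3  3  3  3
 c  0  1  2  3  4  4  4  4  4  4
 a  0  1  2  3  4  4  4  4  4  4
 a  0  1  2  3  4  4  4  4  4  4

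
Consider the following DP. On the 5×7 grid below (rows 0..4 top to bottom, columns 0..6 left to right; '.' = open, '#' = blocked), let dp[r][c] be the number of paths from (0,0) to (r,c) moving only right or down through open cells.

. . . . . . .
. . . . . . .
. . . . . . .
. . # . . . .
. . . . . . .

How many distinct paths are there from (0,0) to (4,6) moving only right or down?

160

r\c   0   1   2   3   4   5   6
  0   1   1   1   1   1   1   1
  1   1   2   3   4   5   6   7
  2   1   3   6  10  15  21  28
  3   1   4   0  10  25  46  74
  4   1   5   5  15  40  86 160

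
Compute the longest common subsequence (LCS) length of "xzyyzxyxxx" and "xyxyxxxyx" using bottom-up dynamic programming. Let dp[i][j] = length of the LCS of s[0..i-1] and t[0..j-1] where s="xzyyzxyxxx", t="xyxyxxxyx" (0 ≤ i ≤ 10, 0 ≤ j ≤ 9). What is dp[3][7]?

2

   ''  x  y  x  y  x  x  x  y  x
''  0  0  0  0  0  0  0  0  0  0
 x  0  1  1  1  1  1  1  1  1  1
 z  0  1  1  1  1  1  1  1  1  1
 y  0  1  2  2  2  2  2  2  2  2
 y  0  1  2  2  3  3  3  3  3  3
 z  0  1  2  2  3  3  3  3  3  3
 x  0  1  2  3  3  4  4  4  4  4
 y  0  1  2  3  4  4  4  4  5  5
 x  0  1  2  3  4  5  5  5  5  6
 x  0  1  2  3  4  5  6  6  6  6
 x  0  1  2  3  4  5  6  7  7  7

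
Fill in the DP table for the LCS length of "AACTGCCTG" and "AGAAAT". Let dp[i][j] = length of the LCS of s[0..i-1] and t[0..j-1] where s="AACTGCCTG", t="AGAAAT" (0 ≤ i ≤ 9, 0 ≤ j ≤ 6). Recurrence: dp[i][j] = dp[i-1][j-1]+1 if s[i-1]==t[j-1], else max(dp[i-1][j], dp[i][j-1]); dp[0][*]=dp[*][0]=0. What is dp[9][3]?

   ''  A  G  A  A  A  T
''  0  0  0  0  0  0  0
 A  0  1  1  1  1  1  1
 A  0  1  1  2  2  2  2
 C  0  1  1  2  2  2  2
 T  0  1  1  2  2  2  3
 G  0  1  2  2  2  2  3
 C  0  1  2  2  2  2  3
 C  0  1  2  2  2  2  3
 T  0  1  2  2  2  2  3
 G  0  1  2  2  2  2  3

2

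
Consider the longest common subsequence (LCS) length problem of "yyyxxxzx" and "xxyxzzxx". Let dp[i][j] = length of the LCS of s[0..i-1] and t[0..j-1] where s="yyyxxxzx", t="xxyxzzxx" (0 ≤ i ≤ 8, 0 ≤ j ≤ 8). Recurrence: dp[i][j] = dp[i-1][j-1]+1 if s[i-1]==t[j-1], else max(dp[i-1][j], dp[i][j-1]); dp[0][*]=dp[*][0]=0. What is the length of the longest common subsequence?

5

   ''  x  x  y  x  z  z  x  x
''  0  0  0  0  0  0  0  0  0
 y  0  0  0  1  1  1  1  1  1
 y  0  0  0  1  1  1  1  1  1
 y  0  0  0  1  1  1  1  1  1
 x  0  1  1  1  2  2  2  2  2
 x  0  1  2  2  2  2  2  3  3
 x  0  1  2  2  3  3  3  3  4
 z  0  1  2  2  3  4  4  4  4
 x  0  1  2  2  3  4  4  5  5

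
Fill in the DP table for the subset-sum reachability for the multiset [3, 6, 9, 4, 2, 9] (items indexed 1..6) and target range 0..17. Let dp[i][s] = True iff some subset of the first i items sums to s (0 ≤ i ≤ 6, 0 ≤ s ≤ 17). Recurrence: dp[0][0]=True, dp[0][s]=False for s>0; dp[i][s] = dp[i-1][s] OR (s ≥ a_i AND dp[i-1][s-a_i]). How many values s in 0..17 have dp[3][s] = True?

6

i\s   0   1   2   3   4   5   6   7   8   9  10  11  12  13  14  15  16  17
  0   T   F   F   F   F   F   F   F   F   F   F   F   F   F   F   F   F   F
  1   T   F   F   T   F   F   F   F   F   F   F   F   F   F   F   F   F   F
  2   T   F   F   T   F   F   T   F   F   T   F   F   F   F   F   F   F   F
  3   T   F   F   T   F   F   T   F   F   T   F   F   T   F   F   T   F   F
  4   T   F   F   T   T   F   T   T   F   T   T   F   T   T   F   T   T   F
  5   T   F   T   T   T   T   T   T   T   T   T   T   T   T   T   T   T   T
  6   T   F   T   T   T   T   T   T   T   T   T   T   T   T   T   T   T   T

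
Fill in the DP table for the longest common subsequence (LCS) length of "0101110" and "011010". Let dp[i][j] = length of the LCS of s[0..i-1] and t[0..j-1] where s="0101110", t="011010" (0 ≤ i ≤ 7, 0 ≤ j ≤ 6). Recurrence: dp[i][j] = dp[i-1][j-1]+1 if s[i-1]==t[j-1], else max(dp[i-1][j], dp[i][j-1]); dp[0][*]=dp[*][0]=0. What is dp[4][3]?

   ''  0  1  1  0  1  0
''  0  0  0  0  0  0  0
 0  0  1  1  1  1  1  1
 1  0  1  2  2  2  2  2
 0  0  1  2  2  3  3  3
 1  0  1  2  3  3  4  4
 1  0  1  2  3  3  4  4
 1  0  1  2  3  3  4  4
 0  0  1  2  3  4  4  5

3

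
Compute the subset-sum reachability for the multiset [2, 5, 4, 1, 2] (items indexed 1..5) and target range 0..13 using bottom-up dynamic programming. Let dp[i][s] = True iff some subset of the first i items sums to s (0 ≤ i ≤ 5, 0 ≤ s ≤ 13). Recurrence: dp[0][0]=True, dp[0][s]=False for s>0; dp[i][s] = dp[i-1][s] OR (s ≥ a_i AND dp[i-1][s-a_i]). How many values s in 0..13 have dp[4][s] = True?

i\s   0   1   2   3   4   5   6   7   8   9  10  11  12  13
  0   T   F   F   F   F   F   F   F   F   F   F   F   F   F
  1   T   F   T   F   F   F   F   F   F   F   F   F   F   F
  2   T   F   T   F   F   T   F   T   F   F   F   F   F   F
  3   T   F   T   F   T   T   T   T   F   T   F   T   F   F
  4   T   T   T   T   T   T   T   T   T   T   T   T   T   F
  5   T   T   T   T   T   T   T   T   T   T   T   T   T   T

13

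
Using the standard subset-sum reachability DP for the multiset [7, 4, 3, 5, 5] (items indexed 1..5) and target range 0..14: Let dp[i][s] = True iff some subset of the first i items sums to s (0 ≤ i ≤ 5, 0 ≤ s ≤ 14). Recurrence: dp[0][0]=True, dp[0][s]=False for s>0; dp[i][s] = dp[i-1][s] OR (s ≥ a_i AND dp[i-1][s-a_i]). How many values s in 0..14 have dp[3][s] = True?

i\s   0   1   2   3   4   5   6   7   8   9  10  11  12  13  14
  0   T   F   F   F   F   F   F   F   F   F   F   F   F   F   F
  1   T   F   F   F   F   F   F   T   F   F   F   F   F   F   F
  2   T   F   F   F   T   F   F   T   F   F   F   T   F   F   F
  3   T   F   F   T   T   F   F   T   F   F   T   T   F   F   T
  4   T   F   F   T   T   T   F   T   T   T   T   T   T   F   T
  5   T   F   F   T   T   T   F   T   T   T   T   T   T   T   T

7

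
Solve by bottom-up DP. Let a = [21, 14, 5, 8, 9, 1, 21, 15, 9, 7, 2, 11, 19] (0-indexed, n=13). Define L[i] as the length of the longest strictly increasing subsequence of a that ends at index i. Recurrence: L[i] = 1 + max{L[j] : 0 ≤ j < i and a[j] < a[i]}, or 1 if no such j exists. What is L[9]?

   i    0    1    2    3    4    5    6    7    8    9   10   11   12
a[i]   21   14    5    8    9    1   21   15    9    7    2   11   19
L[i]    1    1    1    2    3    1    4    4    3    2    2    4    5

2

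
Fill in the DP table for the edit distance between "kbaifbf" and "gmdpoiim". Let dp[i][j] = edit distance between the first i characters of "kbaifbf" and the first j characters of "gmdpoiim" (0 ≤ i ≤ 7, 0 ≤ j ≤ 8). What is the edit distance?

   ''  g  m  d  p  o  i  i  m
''  0  1  2  3  4  5  6  7  8
 k  1  1  2  3  4  5  6  7  8
 b  2  2  2  3  4  5  6  7  8
 a  3  3  3  3  4  5  6  7  8
 i  4  4  4  4  4  5  5  6  7
 f  5  5  5  5  5  5  6  6  7
 b  6  6  6  6  6  6  6  7  7
 f  7  7  7  7  7  7  7  7  8

8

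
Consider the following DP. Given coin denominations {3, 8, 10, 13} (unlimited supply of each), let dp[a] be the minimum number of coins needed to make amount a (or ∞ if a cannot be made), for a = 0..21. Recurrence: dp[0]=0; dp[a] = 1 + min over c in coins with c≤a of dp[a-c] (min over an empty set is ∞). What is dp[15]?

5

 a  0  1  2  3  4  5  6  7  8  9 10 11 12 13 14 15 16 17 18 19 20 21
dp  0  -  -  1  -  -  2  -  1  3  1  2  4  1  3  5  2  4  2  3  2  2
(- denotes ∞ / unreachable)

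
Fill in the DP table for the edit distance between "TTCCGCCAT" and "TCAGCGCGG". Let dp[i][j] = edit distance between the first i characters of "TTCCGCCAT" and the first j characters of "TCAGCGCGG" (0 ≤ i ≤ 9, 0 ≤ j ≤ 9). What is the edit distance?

5

   ''  T  C  A  G  C  G  C  G  G
''  0  1  2  3  4  5  6  7  8  9
 T  1  0  1  2  3  4  5  6  7  8
 T  2  1  1  2  3  4  5  6  7  8
 C  3  2  1  2  3  3  4  5  6  7
 C  4  3  2  2  3  3  4  4  5  6
 G  5  4  3  3  2  3  3  4  4  5
 C  6  5  4  4  3  2  3  3  4  5
 C  7  6  5  5  4  3  3  3  4  5
 A  8  7  6  5  5  4  4  4  4  5
 T  9  8  7  6  6  5  5  5  5  5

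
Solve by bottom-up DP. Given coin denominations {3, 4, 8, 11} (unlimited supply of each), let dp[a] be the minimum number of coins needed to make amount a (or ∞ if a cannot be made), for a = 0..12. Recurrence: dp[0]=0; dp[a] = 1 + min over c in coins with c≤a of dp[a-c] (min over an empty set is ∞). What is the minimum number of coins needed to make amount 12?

 a  0  1  2  3  4  5  6  7  8  9 10 11 12
dp  0  -  -  1  1  -  2  2  1  3  3  1  2
(- denotes ∞ / unreachable)

2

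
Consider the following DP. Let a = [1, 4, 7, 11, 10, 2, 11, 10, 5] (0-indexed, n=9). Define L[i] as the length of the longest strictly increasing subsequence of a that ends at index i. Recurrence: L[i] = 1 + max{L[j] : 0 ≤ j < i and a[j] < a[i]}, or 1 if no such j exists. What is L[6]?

   i    0    1    2    3    4    5    6    7    8
a[i]    1    4    7   11   10    2   11   10    5
L[i]    1    2    3    4    4    2    5    4    3

5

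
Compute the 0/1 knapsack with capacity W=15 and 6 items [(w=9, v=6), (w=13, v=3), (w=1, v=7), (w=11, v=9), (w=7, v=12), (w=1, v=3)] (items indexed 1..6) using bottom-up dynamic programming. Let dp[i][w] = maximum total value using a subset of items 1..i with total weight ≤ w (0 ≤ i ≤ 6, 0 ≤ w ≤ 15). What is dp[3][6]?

i\w   0   1   2   3   4   5   6   7   8   9  10  11  12  13  14  15
  0   0   0   0   0   0   0   0   0   0   0   0   0   0   0   0   0
  1   0   0   0   0   0   0   0   0   0   6   6   6   6   6   6   6
  2   0   0   0   0   0   0   0   0   0   6   6   6   6   6   6   6
  3   0   7   7   7   7   7   7   7   7   7  13  13  13  13  13  13
  4   0   7   7   7   7   7   7   7   7   7  13  13  16  16  16  16
  5   0   7   7   7   7   7   7  12  19  19  19  19  19  19  19  19
  6   0   7  10  10  10  10  10  12  19  22  22  22  22  22  22  22

7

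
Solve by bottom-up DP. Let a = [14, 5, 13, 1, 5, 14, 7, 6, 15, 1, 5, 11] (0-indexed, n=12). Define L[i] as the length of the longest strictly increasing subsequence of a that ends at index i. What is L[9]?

1

   i    0    1    2    3    4    5    6    7    8    9   10   11
a[i]   14    5   13    1    5   14    7    6   15    1    5   11
L[i]    1    1    2    1    2    3    3    3    4    1    2    4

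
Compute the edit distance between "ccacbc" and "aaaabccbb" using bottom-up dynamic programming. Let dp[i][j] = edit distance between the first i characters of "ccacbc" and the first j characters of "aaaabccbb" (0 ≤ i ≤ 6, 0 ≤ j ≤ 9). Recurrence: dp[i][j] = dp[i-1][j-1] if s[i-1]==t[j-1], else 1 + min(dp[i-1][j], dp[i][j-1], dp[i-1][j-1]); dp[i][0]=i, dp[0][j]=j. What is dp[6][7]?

   ''  a  a  a  a  b  c  c  b  b
''  0  1  2  3  4  5  6  7  8  9
 c  1  1  2  3  4  5  5  6  7  8
 c  2  2  2  3  4  5  5  5  6  7
 a  3  2  2  2  3  4  5  6  6  7
 c  4  3  3  3  3  4  4  5  6  7
 b  5  4  4  4  4  3  4  5  5  6
 c  6  5  5  5  5  4  3  4  5  6

4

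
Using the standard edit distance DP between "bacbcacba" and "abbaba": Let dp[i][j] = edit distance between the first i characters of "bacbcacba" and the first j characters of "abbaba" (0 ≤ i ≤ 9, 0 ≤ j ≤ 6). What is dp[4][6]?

   ''  a  b  b  a  b  a
''  0  1  2  3  4  5  6
 b  1  1  1  2  3  4  5
 a  2  1  2  2  2  3  4
 c  3  2  2  3  3  3  4
 b  4  3  2  2  3  3  4
 c  5  4  3  3  3  4  4
 a  6  5  4  4  3  4  4
 c  7  6  5  5  4  4  5
 b  8  7  6  5  5  4  5
 a  9  8  7  6  5  5  4

4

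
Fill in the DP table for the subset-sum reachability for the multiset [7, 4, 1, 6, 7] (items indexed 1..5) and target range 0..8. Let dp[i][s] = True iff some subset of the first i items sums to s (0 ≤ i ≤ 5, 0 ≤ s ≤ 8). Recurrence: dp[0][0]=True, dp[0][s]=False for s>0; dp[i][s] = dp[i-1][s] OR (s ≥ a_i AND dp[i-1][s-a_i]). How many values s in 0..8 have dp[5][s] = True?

7

i\s   0   1   2   3   4   5   6   7   8
  0   T   F   F   F   F   F   F   F   F
  1   T   F   F   F   F   F   F   T   F
  2   T   F   F   F   T   F   F   T   F
  3   T   T   F   F   T   T   F   T   T
  4   T   T   F   F   T   T   T   T   T
  5   T   T   F   F   T   T   T   T   T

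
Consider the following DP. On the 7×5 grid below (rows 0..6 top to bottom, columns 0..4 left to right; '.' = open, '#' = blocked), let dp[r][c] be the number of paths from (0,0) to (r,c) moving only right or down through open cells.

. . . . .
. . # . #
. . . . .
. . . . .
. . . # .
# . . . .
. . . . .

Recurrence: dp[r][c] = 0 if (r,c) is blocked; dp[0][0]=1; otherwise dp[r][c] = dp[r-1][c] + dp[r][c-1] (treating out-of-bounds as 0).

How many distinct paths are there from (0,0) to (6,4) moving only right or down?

71

r\c   0   1   2   3   4
  0   1   1   1   1   1
  1   1   2   0   1   0
  2   1   3   3   4   4
  3   1   4   7  11  15
  4   1   5  12   0  15
  5   0   5  17  17  32
  6   0   5  22  39  71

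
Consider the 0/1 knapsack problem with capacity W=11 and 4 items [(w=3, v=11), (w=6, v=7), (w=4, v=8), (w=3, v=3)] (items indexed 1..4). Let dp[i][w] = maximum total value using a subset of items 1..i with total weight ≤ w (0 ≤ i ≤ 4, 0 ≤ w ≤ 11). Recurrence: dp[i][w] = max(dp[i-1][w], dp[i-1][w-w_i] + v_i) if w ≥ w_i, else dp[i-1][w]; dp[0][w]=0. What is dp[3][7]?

i\w   0   1   2   3   4   5   6   7   8   9  10  11
  0   0   0   0   0   0   0   0   0   0   0   0   0
  1   0   0   0  11  11  11  11  11  11  11  11  11
  2   0   0   0  11  11  11  11  11  11  18  18  18
  3   0   0   0  11  11  11  11  19  19  19  19  19
  4   0   0   0  11  11  11  14  19  19  19  22  22

19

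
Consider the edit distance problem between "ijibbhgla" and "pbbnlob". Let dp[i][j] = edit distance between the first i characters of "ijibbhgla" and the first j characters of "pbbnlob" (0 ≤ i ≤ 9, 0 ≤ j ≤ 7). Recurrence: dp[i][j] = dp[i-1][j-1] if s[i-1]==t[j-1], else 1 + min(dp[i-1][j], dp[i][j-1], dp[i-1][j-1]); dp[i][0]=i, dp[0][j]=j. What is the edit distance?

7

   ''  p  b  b  n  l  o  b
''  0  1  2  3  4  5  6  7
 i  1  1  2  3  4  5  6  7
 j  2  2  2  3  4  5  6  7
 i  3  3  3  3  4  5  6  7
 b  4  4  3  3  4  5  6  6
 b  5  5  4  3  4  5  6  6
 h  6  6  5  4  4  5  6  7
 g  7  7  6  5  5  5  6  7
 l  8  8  7  6  6  5  6  7
 a  9  9  8  7  7  6  6  7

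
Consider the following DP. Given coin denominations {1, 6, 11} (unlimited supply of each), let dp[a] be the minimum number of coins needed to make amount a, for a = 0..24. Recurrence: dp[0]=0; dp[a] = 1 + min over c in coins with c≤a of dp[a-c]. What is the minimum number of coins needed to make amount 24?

4

 a  0  1  2  3  4  5  6  7  8  9 10 11 12 13 14 15 16 17 18 19 20 21 22 23 24
dp  0  1  2  3  4  5  1  2  3  4  5  1  2  3  4  5  6  2  3  4  5  6  2  3  4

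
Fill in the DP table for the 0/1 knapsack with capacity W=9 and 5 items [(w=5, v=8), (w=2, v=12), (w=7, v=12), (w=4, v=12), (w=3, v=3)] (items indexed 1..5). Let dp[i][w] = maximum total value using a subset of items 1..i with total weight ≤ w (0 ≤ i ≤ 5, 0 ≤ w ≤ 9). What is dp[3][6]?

12

i\w   0   1   2   3   4   5   6   7   8   9
  0   0   0   0   0   0   0   0   0   0   0
  1   0   0   0   0   0   8   8   8   8   8
  2   0   0  12  12  12  12  12  20  20  20
  3   0   0  12  12  12  12  12  20  20  24
  4   0   0  12  12  12  12  24  24  24  24
  5   0   0  12  12  12  15  24  24  24  27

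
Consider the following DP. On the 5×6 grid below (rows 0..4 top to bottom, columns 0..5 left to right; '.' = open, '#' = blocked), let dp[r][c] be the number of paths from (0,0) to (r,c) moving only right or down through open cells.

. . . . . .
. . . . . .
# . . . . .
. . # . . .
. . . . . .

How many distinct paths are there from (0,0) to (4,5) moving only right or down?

r\c   0   1   2   3   4   5
  0   1   1   1   1   1   1
  1   1   2   3   4   5   6
  2   0   2   5   9  14  20
  3   0   2   0   9  23  43
  4   0   2   2  11  34  77

77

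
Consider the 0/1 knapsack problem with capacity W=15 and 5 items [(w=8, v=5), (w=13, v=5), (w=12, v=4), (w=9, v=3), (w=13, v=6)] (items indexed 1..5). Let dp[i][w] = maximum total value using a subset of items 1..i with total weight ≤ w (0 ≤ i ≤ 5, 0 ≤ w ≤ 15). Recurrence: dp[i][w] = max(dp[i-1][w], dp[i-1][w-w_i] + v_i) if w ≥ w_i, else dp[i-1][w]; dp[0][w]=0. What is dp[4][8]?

i\w   0   1   2   3   4   5   6   7   8   9  10  11  12  13  14  15
  0   0   0   0   0   0   0   0   0   0   0   0   0   0   0   0   0
  1   0   0   0   0   0   0   0   0   5   5   5   5   5   5   5   5
  2   0   0   0   0   0   0   0   0   5   5   5   5   5   5   5   5
  3   0   0   0   0   0   0   0   0   5   5   5   5   5   5   5   5
  4   0   0   0   0   0   0   0   0   5   5   5   5   5   5   5   5
  5   0   0   0   0   0   0   0   0   5   5   5   5   5   6   6   6

5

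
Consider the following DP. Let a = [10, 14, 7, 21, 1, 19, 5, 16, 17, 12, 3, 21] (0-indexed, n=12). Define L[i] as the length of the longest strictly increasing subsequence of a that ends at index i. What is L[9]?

3

   i    0    1    2    3    4    5    6    7    8    9   10   11
a[i]   10   14    7   21    1   19    5   16   17   12    3   21
L[i]    1    2    1    3    1    3    2    3    4    3    2    5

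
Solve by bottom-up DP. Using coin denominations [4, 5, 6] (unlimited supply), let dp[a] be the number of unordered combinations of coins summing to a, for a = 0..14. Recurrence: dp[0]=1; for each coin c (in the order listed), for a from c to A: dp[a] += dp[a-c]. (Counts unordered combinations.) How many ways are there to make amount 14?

2

after  coin     0     1     2     3     4     5     6     7     8     9    10    11    12    13    14
          4     1     0     0     0     1     0     0     0     1     0     0     0     1     0     0
          5     1     0     0     0     1     1     0     0     1     1     1     0     1     1     1
          6     1     0     0     0     1     1     1     0     1     1     2     1     2     1     2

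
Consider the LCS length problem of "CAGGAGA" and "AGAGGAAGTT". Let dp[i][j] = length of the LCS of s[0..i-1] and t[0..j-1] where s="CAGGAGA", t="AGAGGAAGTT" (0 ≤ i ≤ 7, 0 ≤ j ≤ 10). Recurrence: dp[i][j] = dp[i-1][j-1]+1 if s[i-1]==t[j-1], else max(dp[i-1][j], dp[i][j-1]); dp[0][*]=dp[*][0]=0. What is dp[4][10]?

3

   ''  A  G  A  G  G  A  A  G  T  T
''  0  0  0  0  0  0  0  0  0  0  0
 C  0  0  0  0  0  0  0  0  0  0  0
 A  0  1  1  1  1  1  1  1  1  1  1
 G  0  1  2  2  2  2  2  2  2  2  2
 G  0  1  2  2  3  3  3  3  3  3  3
 A  0  1  2  3  3  3  4  4  4  4  4
 G  0  1  2  3  4  4  4  4  5  5  5
 A  0  1  2  3  4  4  5  5  5  5  5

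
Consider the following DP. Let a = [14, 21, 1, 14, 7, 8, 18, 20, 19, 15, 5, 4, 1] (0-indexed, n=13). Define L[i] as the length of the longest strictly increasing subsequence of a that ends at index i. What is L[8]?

   i    0    1    2    3    4    5    6    7    8    9   10   11   12
a[i]   14   21    1   14    7    8   18   20   19   15    5    4    1
L[i]    1    2    1    2    2    3    4    5    5    4    2    2    1

5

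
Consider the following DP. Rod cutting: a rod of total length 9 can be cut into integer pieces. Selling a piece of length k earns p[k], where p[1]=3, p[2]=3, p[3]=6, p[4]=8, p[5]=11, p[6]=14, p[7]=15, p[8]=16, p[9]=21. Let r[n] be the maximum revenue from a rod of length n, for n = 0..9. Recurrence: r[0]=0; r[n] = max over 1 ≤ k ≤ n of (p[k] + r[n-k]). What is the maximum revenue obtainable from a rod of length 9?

   n    0    1    2    3    4    5    6    7    8    9
r[n]    0    3    6    9   12   15   18   21   24   27

27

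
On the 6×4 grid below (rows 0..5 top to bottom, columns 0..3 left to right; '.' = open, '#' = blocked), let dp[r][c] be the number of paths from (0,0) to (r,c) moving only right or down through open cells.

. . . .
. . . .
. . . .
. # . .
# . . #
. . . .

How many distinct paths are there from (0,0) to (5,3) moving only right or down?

r\c   0   1   2   3
  0   1   1   1   1
  1   1   2   3   4
  2   1   3   6  10
  3   1   0   6  16
  4   0   0   6   0
  5   0   0   6   6

6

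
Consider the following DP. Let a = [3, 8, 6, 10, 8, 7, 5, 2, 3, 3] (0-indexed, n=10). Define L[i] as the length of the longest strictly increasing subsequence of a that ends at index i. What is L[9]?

2

   i    0    1    2    3    4    5    6    7    8    9
a[i]    3    8    6   10    8    7    5    2    3    3
L[i]    1    2    2    3    3    3    2    1    2    2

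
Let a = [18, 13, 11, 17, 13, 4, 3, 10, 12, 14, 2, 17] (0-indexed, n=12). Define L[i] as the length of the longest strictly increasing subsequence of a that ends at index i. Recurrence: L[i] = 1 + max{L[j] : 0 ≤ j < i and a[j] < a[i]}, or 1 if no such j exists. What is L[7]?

2

   i    0    1    2    3    4    5    6    7    8    9   10   11
a[i]   18   13   11   17   13    4    3   10   12   14    2   17
L[i]    1    1    1    2    2    1    1    2    3    4    1    5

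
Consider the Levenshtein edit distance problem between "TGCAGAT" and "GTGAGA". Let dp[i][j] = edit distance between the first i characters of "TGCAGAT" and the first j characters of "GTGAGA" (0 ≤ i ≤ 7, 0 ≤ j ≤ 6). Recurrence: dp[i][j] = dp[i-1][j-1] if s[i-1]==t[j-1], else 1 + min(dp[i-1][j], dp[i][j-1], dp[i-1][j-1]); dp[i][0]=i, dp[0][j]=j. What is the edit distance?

3

   ''  G  T  G  A  G  A
''  0  1  2  3  4  5  6
 T  1  1  1  2  3  4  5
 G  2  1  2  1  2  3  4
 C  3  2  2  2  2  3  4
 A  4  3  3  3  2  3  3
 G  5  4  4  3  3  2  3
 A  6  5  5  4  3  3  2
 T  7  6  5  5  4  4  3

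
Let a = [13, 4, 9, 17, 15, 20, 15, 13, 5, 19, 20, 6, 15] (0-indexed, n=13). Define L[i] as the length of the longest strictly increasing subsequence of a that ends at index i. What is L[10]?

5

   i    0    1    2    3    4    5    6    7    8    9   10   11   12
a[i]   13    4    9   17   15   20   15   13    5   19   20    6   15
L[i]    1    1    2    3    3    4    3    3    2    4    5    3    4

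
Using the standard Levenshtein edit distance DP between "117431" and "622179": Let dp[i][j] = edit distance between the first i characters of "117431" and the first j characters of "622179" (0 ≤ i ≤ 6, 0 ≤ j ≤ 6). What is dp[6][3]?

   ''  6  2  2  1  7  9
''  0  1  2  3  4  5  6
 1  1  1  2  3  3  4  5
 1  2  2  2  3  3  4  5
 7  3  3  3  3  4  3  4
 4  4  4  4  4  4  4  4
 3  5  5  5  5  5  5  5
 1  6  6  6  6  5  6  6

6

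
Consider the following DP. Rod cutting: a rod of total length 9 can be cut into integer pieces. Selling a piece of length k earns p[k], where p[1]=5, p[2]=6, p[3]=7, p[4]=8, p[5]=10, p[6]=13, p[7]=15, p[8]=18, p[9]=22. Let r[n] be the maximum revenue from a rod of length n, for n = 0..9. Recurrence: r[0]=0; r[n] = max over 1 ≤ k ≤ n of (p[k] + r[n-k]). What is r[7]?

   n    0    1    2    3    4    5    6    7    8    9
r[n]    0    5   10   15   20   25   30   35   40   45

35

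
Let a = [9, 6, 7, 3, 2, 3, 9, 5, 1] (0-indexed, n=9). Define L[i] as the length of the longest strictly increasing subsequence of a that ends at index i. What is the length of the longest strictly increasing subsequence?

3

   i    0    1    2    3    4    5    6    7    8
a[i]    9    6    7    3    2    3    9    5    1
L[i]    1    1    2    1    1    2    3    3    1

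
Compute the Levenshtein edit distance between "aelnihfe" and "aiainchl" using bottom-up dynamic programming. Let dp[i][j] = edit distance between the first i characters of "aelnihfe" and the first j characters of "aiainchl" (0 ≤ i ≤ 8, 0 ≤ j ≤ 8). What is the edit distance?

   ''  a  i  a  i  n  c  h  l
''  0  1  2  3  4  5  6  7  8
 a  1  0  1  2  3  4  5  6  7
 e  2  1  1  2  3  4  5  6  7
 l  3  2  2  2  3  4  5  6  6
 n  4  3  3  3  3  3  4  5  6
 i  5  4  3  4  3  4  4  5  6
 h  6  5  4  4  4  4  5  4  5
 f  7  6  5  5  5  5  5  5  5
 e  8  7  6  6  6  6  6  6  6

6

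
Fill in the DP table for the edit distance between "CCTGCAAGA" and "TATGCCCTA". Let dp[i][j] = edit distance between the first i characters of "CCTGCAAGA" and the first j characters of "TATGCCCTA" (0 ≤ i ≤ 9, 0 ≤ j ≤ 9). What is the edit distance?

   ''  T  A  T  G  C  C  C  T  A
''  0  1  2  3  4  5  6  7  8  9
 C  1  1  2  3  4  4  5  6  7  8
 C  2  2  2  3  4  4  4  5  6  7
 T  3  2  3  2  3  4  5  5  5  6
 G  4  3  3  3  2  3  4  5  6  6
 C  5  4  4  4  3  2  3  4  5  6
 A  6  5  4  5  4  3  3  4  5  5
 A  7  6  5  5  5  4  4  4  5  5
 G  8  7  6  6  5  5  5  5  5  6
 A  9  8  7  7  6  6  6  6  6  5

5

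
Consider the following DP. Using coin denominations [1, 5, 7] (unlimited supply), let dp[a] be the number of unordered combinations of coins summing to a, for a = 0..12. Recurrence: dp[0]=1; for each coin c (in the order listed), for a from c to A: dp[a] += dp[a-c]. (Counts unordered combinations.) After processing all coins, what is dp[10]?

after  coin     0     1     2     3     4     5     6     7     8     9    10    11    12
          1     1     1     1     1     1     1     1     1     1     1     1     1     1
          5     1     1     1     1     1     2     2     2     2     2     3     3     3
          7     1     1     1     1     1     2     2     3     3     3     4     4     5

4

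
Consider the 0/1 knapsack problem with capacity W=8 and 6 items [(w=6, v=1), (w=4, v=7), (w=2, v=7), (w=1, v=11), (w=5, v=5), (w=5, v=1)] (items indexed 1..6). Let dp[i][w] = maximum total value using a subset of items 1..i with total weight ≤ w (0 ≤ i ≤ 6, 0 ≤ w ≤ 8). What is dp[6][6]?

i\w   0   1   2   3   4   5   6   7   8
  0   0   0   0   0   0   0   0   0   0
  1   0   0   0   0   0   0   1   1   1
  2   0   0   0   0   7   7   7   7   7
  3   0   0   7   7   7   7  14  14  14
  4   0  11  11  18  18  18  18  25  25
  5   0  11  11  18  18  18  18  25  25
  6   0  11  11  18  18  18  18  25  25

18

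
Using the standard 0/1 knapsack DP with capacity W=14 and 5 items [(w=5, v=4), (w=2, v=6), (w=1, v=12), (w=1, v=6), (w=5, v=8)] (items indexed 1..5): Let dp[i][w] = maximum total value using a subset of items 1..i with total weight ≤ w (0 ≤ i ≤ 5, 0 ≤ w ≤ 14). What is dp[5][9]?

i\w   0   1   2   3   4   5   6   7   8   9  10  11  12  13  14
  0   0   0   0   0   0   0   0   0   0   0   0   0   0   0   0
  1   0   0   0   0   0   4   4   4   4   4   4   4   4   4   4
  2   0   0   6   6   6   6   6  10  10  10  10  10  10  10  10
  3   0  12  12  18  18  18  18  18  22  22  22  22  22  22  22
  4   0  12  18  18  24  24  24  24  24  28  28  28  28  28  28
  5   0  12  18  18  24  24  24  26  26  32  32  32  32  32  36

32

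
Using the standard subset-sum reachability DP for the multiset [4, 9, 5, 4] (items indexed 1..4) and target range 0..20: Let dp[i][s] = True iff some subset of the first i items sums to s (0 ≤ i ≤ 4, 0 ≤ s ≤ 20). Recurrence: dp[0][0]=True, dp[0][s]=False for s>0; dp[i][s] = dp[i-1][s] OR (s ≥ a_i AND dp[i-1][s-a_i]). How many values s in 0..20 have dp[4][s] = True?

9

i\s   0   1   2   3   4   5   6   7   8   9  10  11  12  13  14  15  16  17  18  19  20
  0   T   F   F   F   F   F   F   F   F   F   F   F   F   F   F   F   F   F   F   F   F
  1   T   F   F   F   T   F   F   F   F   F   F   F   F   F   F   F   F   F   F   F   F
  2   T   F   F   F   T   F   F   F   F   T   F   F   F   T   F   F   F   F   F   F   F
  3   T   F   F   F   T   T   F   F   F   T   F   F   F   T   T   F   F   F   T   F   F
  4   T   F   F   F   T   T   F   F   T   T   F   F   F   T   T   F   F   T   T   F   F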